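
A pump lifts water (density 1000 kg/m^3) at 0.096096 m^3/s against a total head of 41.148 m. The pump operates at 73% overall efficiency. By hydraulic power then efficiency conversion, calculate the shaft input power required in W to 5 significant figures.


Approach: apply hydraulic power then efficiency conversion, P = rho*g*Q*H; P_in = P/eta.
Step 1 — hydraulic power (P = rho*g*Q*H):
  P = 1000 * 9.81 * 0.096096 * 41.148 = 38790.29 W
Step 2 — input power: P_in = P/eta = 38790.29 / 0.73 = 53137 W
Therefore the shaft input power required = 53137 W.


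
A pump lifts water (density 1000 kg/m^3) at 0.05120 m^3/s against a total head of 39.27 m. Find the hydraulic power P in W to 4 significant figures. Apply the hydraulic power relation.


Approach: apply the hydraulic power relation, P = rho*g*Q*H.
P = 1000 * 9.81 * 0.05120 * 39.27 = 19720 W
Therefore the hydraulic power P = 19720 W.


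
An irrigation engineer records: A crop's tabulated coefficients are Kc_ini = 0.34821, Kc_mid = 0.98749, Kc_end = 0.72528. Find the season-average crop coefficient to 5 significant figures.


Approach: apply a simple seasonal average, Kc_avg = (Kc_ini + Kc_mid + Kc_end)/3.
Kc_avg = (0.34821 + 0.98749 + 0.72528)/3 = 0.68699
Therefore the season-average crop coefficient = 0.68699.


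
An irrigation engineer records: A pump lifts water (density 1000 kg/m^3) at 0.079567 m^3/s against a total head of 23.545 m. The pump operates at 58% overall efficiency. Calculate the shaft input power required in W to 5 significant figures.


Approach: apply hydraulic power then efficiency conversion, P = rho*g*Q*H; P_in = P/eta.
Step 1 — hydraulic power (P = rho*g*Q*H):
  P = 1000 * 9.81 * 0.079567 * 23.545 = 18378.10 W
Step 2 — input power: P_in = P/eta = 18378.10 / 0.58 = 31686 W
Therefore the shaft input power required = 31686 W.


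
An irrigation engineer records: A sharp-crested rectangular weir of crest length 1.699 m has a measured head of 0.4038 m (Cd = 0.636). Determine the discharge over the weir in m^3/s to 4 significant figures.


Approach: apply the rectangular weir equation, Q = (2/3)*Cd*L*sqrt(2g)*H^1.5.
Q = (2/3)*0.636*1.699*sqrt(2*9.81)*0.4038^1.5 = 0.8188 m^3/s
Therefore the discharge over the weir = 0.8188 m^3/s.


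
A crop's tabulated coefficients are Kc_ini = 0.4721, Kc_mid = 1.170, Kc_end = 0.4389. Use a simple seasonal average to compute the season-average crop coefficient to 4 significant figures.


Approach: apply a simple seasonal average, Kc_avg = (Kc_ini + Kc_mid + Kc_end)/3.
Kc_avg = (0.4721 + 1.170 + 0.4389)/3 = 0.6937
Therefore the season-average crop coefficient = 0.6937.


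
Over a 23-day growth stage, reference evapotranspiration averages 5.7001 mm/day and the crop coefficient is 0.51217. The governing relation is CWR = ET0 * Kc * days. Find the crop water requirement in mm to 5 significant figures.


CWR = 5.7001 * 0.51217 * 23 = 67.147 mm
Therefore the crop water requirement = 67.147 mm.


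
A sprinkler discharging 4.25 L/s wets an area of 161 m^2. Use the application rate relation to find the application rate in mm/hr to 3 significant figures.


Approach: apply the application rate relation, rate = (Q/A)*3600.
rate = (4.25 / 161) * 3600 = 95.0 mm/hr
Therefore the application rate = 95.0 mm/hr.


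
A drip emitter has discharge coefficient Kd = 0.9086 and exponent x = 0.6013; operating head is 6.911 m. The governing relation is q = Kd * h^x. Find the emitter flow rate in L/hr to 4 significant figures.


q = 0.9086 * 6.911^0.6013 = 2.905 L/hr
Therefore the emitter flow rate = 2.905 L/hr.


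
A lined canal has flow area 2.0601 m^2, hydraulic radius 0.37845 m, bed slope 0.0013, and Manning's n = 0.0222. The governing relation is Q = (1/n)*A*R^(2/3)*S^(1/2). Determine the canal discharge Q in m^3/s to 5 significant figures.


Q = (1/0.0222) * 2.0601 * 0.37845^(2/3) * 0.0013^(1/2) = 1.7506 m^3/s
Therefore the canal discharge Q = 1.7506 m^3/s.


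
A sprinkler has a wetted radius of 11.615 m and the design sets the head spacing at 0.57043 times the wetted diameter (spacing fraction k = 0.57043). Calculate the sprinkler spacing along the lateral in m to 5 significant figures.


Approach: apply the sprinkler spacing rule (spacing as a fraction of wetted diameter), S = k*(2*R).
S = 0.57043 * (2 * 11.615) = 13.251 m
Therefore the sprinkler spacing along the lateral = 13.251 m.


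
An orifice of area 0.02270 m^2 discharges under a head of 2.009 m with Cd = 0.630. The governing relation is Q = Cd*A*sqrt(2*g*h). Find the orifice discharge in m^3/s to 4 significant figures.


Q = 0.630 * 0.02270 * sqrt(2*9.81*2.009) = 0.08979 m^3/s
Therefore the orifice discharge = 0.08979 m^3/s.


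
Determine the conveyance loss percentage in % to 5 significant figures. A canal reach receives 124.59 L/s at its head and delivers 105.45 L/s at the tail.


Approach: apply the conveyance loss ratio, loss% = ((Q_head - Q_tail)/Q_head)*100.
loss = ((124.59 - 105.45)/124.59)*100 = 15.362 %
Therefore the conveyance loss percentage = 15.362 %.


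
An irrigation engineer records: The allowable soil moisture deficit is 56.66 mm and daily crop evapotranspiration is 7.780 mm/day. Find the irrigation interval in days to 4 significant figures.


Approach: apply the irrigation interval relation, interval = SMD / ETc.
interval = 56.66 / 7.780 = 7.283 days
Therefore the irrigation interval = 7.283 days.


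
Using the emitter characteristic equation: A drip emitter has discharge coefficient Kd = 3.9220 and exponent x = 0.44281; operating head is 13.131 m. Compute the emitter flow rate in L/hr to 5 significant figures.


Approach: apply the emitter characteristic equation, q = Kd * h^x.
q = 3.9220 * 13.131^0.44281 = 12.266 L/hr
Therefore the emitter flow rate = 12.266 L/hr.


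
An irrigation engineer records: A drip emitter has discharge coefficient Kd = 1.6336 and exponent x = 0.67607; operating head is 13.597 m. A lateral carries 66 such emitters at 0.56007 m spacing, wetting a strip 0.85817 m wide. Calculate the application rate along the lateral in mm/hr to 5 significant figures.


Approach: apply the emitter equation with a lateral mass balance, q = Kd*h^x; Q = n*q; rate = Q/(n*spacing*width).
Step 1 — single emitter flow (q = Kd*h^x):
  q = 1.6336 * 13.597^0.67607 = 9.537457 L/hr
Step 2 — total lateral flow: Q = 66 * 9.537457 = 629.4722 L/hr
Step 3 — wetted area: A = 66 * 0.56007 * 0.85817 = 31.72193 m^2
Step 4 — application rate: Q/A = 629.4722/31.72193 = 19.843 mm/hr
Therefore the application rate along the lateral = 19.843 mm/hr.


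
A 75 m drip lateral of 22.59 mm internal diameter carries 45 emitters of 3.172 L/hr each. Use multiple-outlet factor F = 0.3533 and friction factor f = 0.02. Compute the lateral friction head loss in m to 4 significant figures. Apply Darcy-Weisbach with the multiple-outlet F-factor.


Approach: apply Darcy-Weisbach with the multiple-outlet F-factor, Q = n*q/(3600*1000) m^3/s; v = Q/A; hf = F*f*(L/D)*(v^2/(2g)).
Q = 45*3.172/(3600*1000) = 3.96500e-05 m^3/s
A = pi*(22.59e-3/2)^2 = 4.00795e-04 m^2, so v = Q/A = 0.0989284 m/s
hf = 0.3533*0.02*(75/0.02259)*(0.0989284^2/(2*9.81)) = 0.01170 m
Therefore the lateral friction head loss = 0.01170 m.


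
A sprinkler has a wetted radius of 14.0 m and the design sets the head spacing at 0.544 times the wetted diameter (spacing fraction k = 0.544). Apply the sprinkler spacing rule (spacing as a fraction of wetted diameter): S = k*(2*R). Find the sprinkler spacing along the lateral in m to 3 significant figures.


S = 0.544 * (2 * 14.0) = 15.2 m
Therefore the sprinkler spacing along the lateral = 15.2 m.


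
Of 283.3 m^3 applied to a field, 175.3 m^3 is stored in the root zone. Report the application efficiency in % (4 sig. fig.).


Approach: apply the application efficiency ratio, Ea = (stored/applied)*100.
Ea = (175.3/283.3)*100 = 61.88 %
Therefore the application efficiency = 61.88 %.


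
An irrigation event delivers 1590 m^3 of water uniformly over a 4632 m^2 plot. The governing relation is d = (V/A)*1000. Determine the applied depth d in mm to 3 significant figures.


d = (1590 / 4632) * 1000 = 343 mm
Therefore the applied depth d = 343 mm.


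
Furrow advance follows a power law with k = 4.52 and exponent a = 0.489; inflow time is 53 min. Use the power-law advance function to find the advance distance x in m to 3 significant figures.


Approach: apply the power-law advance function, x = k*t^a.
x = 4.52 * 53^0.489 = 31.5 m
Therefore the advance distance x = 31.5 m.


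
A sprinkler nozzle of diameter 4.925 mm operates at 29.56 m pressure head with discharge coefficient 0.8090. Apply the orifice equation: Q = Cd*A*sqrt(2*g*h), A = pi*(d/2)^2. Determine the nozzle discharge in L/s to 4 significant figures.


A = pi*(4.925e-3/2)^2 = 1.90503e-05 m^2
Q = 0.8090 * 1.90503e-05 * sqrt(2*9.81*29.56) * 1000 = 0.3712 L/s
Therefore the nozzle discharge = 0.3712 L/s.


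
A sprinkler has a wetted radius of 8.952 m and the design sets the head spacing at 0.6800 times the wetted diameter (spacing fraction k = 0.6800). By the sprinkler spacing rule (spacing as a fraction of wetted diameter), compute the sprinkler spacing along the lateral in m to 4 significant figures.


Approach: apply the sprinkler spacing rule (spacing as a fraction of wetted diameter), S = k*(2*R).
S = 0.6800 * (2 * 8.952) = 12.17 m
Therefore the sprinkler spacing along the lateral = 12.17 m.


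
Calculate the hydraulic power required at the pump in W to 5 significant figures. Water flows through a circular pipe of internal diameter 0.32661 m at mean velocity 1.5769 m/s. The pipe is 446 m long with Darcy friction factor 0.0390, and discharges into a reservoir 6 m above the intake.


Approach: apply continuity + Darcy-Weisbach + hydraulic power, Q = A*v; hf = f*(L/D)*(v^2/(2g)); H = static + hf; P = rho*g*Q*H.
Step 1 — flow rate (continuity, Q = A*v):
  A = pi*(0.32661/2)^2 = 0.08378164 m^2
  Q = 0.08378164 * 1.5769 = 0.1321153 m^3/s
Step 2 — friction head loss (Darcy-Weisbach):
  hf = 0.0390 * (446/0.32661) * (1.5769^2 / (2*9.81))
  hf = 6.749620 m
Step 3 — total head: H = 6 + 6.749620 = 12.74962 m
Step 4 — hydraulic power (P = rho*g*Q*H):
  P = 1000 * 9.81 * 0.1321153 * 12.74962 = 16524 W
Therefore the hydraulic power required at the pump = 16524 W.


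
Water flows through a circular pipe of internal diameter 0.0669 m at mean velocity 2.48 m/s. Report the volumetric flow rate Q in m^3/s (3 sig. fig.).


Approach: apply the continuity equation for pipe flow, Q = A * v with A = pi*(D/2)^2.
A = pi*(0.0669/2)^2 = 0.0035151 m^2
Q = 0.0035151 * 2.48 = 0.00872 m^3/s
Therefore the volumetric flow rate Q = 0.00872 m^3/s.


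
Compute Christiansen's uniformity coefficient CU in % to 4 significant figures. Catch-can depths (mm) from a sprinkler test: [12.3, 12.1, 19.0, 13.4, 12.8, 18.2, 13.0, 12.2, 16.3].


Approach: apply Christiansen's uniformity coefficient, CU = (1 - mean_abs_deviation/mean)*100.
mean = 14.3667 mm
mean |d_i - mean| = 2.31111 mm
CU = (1 - 2.31111/14.3667)*100 = 83.91 %
Therefore Christiansen's uniformity coefficient CU = 83.91 %.


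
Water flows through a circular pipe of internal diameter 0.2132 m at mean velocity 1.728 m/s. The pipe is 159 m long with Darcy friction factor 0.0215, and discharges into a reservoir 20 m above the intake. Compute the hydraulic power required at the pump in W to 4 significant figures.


Approach: apply continuity + Darcy-Weisbach + hydraulic power, Q = A*v; hf = f*(L/D)*(v^2/(2g)); H = static + hf; P = rho*g*Q*H.
Step 1 — flow rate (continuity, Q = A*v):
  A = pi*(0.2132/2)^2 = 0.0356997 m^2
  Q = 0.0356997 * 1.728 = 0.0616890 m^3/s
Step 2 — friction head loss (Darcy-Weisbach):
  hf = 0.0215 * (159/0.2132) * (1.728^2 / (2*9.81))
  hf = 2.44026 m
Step 3 — total head: H = 20 + 2.44026 = 22.4403 m
Step 4 — hydraulic power (P = rho*g*Q*H):
  P = 1000 * 9.81 * 0.0616890 * 22.4403 = 13580 W
Therefore the hydraulic power required at the pump = 13580 W.


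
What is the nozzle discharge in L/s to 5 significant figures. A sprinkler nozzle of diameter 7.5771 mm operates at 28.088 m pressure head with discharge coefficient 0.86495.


Approach: apply the orifice equation, Q = Cd*A*sqrt(2*g*h), A = pi*(d/2)^2.
A = pi*(7.5771e-3/2)^2 = 4.509163e-05 m^2
Q = 0.86495 * 4.509163e-05 * sqrt(2*9.81*28.088) * 1000 = 0.91558 L/s
Therefore the nozzle discharge = 0.91558 L/s.


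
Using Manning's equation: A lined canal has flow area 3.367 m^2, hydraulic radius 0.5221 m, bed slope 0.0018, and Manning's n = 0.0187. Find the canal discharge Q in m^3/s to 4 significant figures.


Approach: apply Manning's equation, Q = (1/n)*A*R^(2/3)*S^(1/2).
Q = (1/0.0187) * 3.367 * 0.5221^(2/3) * 0.0018^(1/2) = 4.953 m^3/s
Therefore the canal discharge Q = 4.953 m^3/s.


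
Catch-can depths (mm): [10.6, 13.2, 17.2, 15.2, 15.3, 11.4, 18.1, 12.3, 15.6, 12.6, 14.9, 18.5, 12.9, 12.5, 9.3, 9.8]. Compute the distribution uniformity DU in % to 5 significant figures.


Approach: apply the low-quarter distribution uniformity, DU = (mean of lowest quarter of readings / overall mean)*100.
sorted lowest 4 of 16: [9.3, 9.8, 10.6, 11.4] -> mean = 10.27500 mm
overall mean = 13.71250 mm
DU = (10.27500/13.71250)*100 = 74.932 %
Therefore the distribution uniformity DU = 74.932 %.


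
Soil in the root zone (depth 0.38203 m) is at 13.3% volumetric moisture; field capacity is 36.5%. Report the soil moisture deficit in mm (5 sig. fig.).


Approach: apply the soil moisture deficit relation, SMD = (FC - theta)/100 * depth * 1000.
SMD = (36.5 - 13.3)/100 * 0.38203 * 1000 = 88.631 mm
Therefore the soil moisture deficit = 88.631 mm.


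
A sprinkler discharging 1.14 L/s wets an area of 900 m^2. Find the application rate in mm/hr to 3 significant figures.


Approach: apply the application rate relation, rate = (Q/A)*3600.
rate = (1.14 / 900) * 3600 = 4.56 mm/hr
Therefore the application rate = 4.56 mm/hr.


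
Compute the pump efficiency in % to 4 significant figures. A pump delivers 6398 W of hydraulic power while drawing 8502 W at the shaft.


Approach: apply the efficiency ratio, eta = (P_out/P_in)*100.
eta = (6398 / 8502) * 100 = 75.25 %
Therefore the pump efficiency = 75.25 %.


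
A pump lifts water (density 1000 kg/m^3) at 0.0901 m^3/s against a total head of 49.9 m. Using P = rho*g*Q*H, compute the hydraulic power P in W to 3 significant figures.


P = 1000 * 9.81 * 0.0901 * 49.9 = 44100 W
Therefore the hydraulic power P = 44100 W.


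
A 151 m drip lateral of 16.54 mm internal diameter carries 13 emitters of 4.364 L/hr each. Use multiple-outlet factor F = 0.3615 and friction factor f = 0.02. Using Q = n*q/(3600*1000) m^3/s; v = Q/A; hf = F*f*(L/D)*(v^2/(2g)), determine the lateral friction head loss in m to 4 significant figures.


Q = 13*4.364/(3600*1000) = 1.57589e-05 m^3/s
A = pi*(16.54e-3/2)^2 = 2.14863e-04 m^2, so v = Q/A = 0.0733440 m/s
hf = 0.3615*0.02*(151/0.01654)*(0.0733440^2/(2*9.81)) = 0.01810 m
Therefore the lateral friction head loss = 0.01810 m.


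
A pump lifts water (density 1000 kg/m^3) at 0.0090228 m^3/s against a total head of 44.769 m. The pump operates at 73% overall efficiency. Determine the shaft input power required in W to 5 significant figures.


Approach: apply hydraulic power then efficiency conversion, P = rho*g*Q*H; P_in = P/eta.
Step 1 — hydraulic power (P = rho*g*Q*H):
  P = 1000 * 9.81 * 0.0090228 * 44.769 = 3962.668 W
Step 2 — input power: P_in = P/eta = 3962.668 / 0.73 = 5428.3 W
Therefore the shaft input power required = 5428.3 W.


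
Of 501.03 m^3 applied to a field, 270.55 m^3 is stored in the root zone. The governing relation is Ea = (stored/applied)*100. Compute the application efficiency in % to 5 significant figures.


Ea = (270.55/501.03)*100 = 53.999 %
Therefore the application efficiency = 53.999 %.


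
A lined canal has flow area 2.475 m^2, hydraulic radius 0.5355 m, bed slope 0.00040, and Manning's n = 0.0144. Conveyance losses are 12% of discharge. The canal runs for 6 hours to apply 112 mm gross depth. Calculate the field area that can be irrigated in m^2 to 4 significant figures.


Approach: apply Manning's equation with a conveyance and depth budget, Q = (1/n)*A*R^(2/3)*S^(1/2); Q_field = Q*(1-loss); Area = Q_field*t/(d/1000).
Step 1 — canal discharge (Manning's equation):
  Q = (1/0.0144) * 2.475 * 0.5355^(2/3) * 0.00040^(1/2) = 2.26681 m^3/s
Step 2 — delivered flow: Q_field = 2.26681*(1 - 12/100) = 1.99480 m^3/s
Step 3 — volume delivered: V = 1.99480 * 6*3600 = 43087.6 m^3
Step 4 — area served: A = V / (depth/1000) = 43087.6 / 0.112 = 384700 m^2
Therefore the field area that can be irrigated = 384700 m^2.


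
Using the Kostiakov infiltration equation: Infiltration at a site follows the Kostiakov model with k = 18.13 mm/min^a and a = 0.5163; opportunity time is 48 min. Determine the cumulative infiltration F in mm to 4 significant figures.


Approach: apply the Kostiakov infiltration equation, F = k*t^a.
F = 18.13 * 48^0.5163 = 133.8 mm
Therefore the cumulative infiltration F = 133.8 mm.


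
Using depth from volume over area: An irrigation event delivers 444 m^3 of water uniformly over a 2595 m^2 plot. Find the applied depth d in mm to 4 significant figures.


Approach: apply depth from volume over area, d = (V/A)*1000.
d = (444 / 2595) * 1000 = 171.1 mm
Therefore the applied depth d = 171.1 mm.


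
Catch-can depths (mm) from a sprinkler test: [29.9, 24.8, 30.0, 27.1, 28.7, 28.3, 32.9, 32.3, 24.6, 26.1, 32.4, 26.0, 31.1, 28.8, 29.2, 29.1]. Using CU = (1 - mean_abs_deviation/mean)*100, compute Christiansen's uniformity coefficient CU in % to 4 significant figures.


mean = 28.8313 mm
mean |d_i - mean| = 2.03125 mm
CU = (1 - 2.03125/28.8313)*100 = 92.95 %
Therefore Christiansen's uniformity coefficient CU = 92.95 %.


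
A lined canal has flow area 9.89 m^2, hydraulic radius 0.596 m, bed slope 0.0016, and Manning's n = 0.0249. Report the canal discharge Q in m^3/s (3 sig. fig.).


Approach: apply Manning's equation, Q = (1/n)*A*R^(2/3)*S^(1/2).
Q = (1/0.0249) * 9.89 * 0.596^(2/3) * 0.0016^(1/2) = 11.3 m^3/s
Therefore the canal discharge Q = 11.3 m^3/s.


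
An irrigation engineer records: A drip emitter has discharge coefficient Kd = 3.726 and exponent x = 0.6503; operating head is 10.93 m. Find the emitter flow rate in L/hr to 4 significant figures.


Approach: apply the emitter characteristic equation, q = Kd * h^x.
q = 3.726 * 10.93^0.6503 = 17.65 L/hr
Therefore the emitter flow rate = 17.65 L/hr.


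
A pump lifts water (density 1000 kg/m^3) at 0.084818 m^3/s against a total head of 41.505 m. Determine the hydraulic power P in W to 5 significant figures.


Approach: apply the hydraulic power relation, P = rho*g*Q*H.
P = 1000 * 9.81 * 0.084818 * 41.505 = 34535 W
Therefore the hydraulic power P = 34535 W.


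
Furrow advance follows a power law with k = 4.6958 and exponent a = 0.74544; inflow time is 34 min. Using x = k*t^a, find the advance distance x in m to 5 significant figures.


x = 4.6958 * 34^0.74544 = 65.063 m
Therefore the advance distance x = 65.063 m.


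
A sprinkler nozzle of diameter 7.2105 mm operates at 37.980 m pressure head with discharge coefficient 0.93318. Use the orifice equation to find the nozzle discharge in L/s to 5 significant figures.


Approach: apply the orifice equation, Q = Cd*A*sqrt(2*g*h), A = pi*(d/2)^2.
A = pi*(7.2105e-3/2)^2 = 4.083388e-05 m^2
Q = 0.93318 * 4.083388e-05 * sqrt(2*9.81*37.980) * 1000 = 1.0402 L/s
Therefore the nozzle discharge = 1.0402 L/s.


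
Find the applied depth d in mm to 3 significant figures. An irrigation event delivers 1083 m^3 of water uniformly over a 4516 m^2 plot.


Approach: apply depth from volume over area, d = (V/A)*1000.
d = (1083 / 4516) * 1000 = 240 mm
Therefore the applied depth d = 240 mm.


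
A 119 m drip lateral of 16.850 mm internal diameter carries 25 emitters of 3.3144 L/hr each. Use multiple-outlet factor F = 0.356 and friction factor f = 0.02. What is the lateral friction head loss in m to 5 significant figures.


Approach: apply Darcy-Weisbach with the multiple-outlet F-factor, Q = n*q/(3600*1000) m^3/s; v = Q/A; hf = F*f*(L/D)*(v^2/(2g)).
Q = 25*3.3144/(3600*1000) = 2.301667e-05 m^3/s
A = pi*(16.850e-3/2)^2 = 2.229922e-04 m^2, so v = Q/A = 0.1032174 m/s
hf = 0.356*0.02*(119/0.016850)*(0.1032174^2/(2*9.81)) = 0.027304 m
Therefore the lateral friction head loss = 0.027304 m.


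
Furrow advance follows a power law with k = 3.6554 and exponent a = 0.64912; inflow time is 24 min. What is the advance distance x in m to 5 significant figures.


Approach: apply the power-law advance function, x = k*t^a.
x = 3.6554 * 24^0.64912 = 28.765 m
Therefore the advance distance x = 28.765 m.


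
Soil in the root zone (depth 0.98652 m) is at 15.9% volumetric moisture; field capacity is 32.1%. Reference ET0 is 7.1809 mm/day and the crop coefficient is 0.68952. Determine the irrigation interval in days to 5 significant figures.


Approach: apply soil-water budget scheduling, SMD = (FC-theta)/100*depth*1000; ETc = ET0*Kc; interval = SMD/ETc.
Step 1 — soil moisture deficit:
  SMD = (32.1 - 15.9)/100 * 0.98652 * 1000 = 159.8162 mm
Step 2 — daily crop ET (ETc = ET0*Kc):
  ETc = 7.1809 * 0.68952 = 4.951374 mm/day
Step 3 — irrigation interval (SMD/ETc):
  interval = 159.8162 / 4.951374 = 32.277 days
Therefore the irrigation interval = 32.277 days.


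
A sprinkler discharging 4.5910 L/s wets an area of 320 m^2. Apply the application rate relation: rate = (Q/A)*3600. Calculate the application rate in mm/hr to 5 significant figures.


rate = (4.5910 / 320) * 3600 = 51.649 mm/hr
Therefore the application rate = 51.649 mm/hr.


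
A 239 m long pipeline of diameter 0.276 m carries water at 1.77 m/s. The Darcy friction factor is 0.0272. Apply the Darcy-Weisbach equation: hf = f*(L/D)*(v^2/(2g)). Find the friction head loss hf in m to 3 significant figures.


hf = 0.0272 * (239/0.276) * (1.77^2 / (2*9.81))
hf = 3.76 m
Therefore the friction head loss hf = 3.76 m.


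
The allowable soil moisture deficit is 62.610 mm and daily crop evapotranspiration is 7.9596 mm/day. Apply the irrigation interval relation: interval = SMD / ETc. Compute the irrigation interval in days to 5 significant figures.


interval = 62.610 / 7.9596 = 7.8660 days
Therefore the irrigation interval = 7.8660 days.


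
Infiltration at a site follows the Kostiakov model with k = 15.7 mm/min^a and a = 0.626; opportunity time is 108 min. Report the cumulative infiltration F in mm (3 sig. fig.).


Approach: apply the Kostiakov infiltration equation, F = k*t^a.
F = 15.7 * 108^0.626 = 294 mm
Therefore the cumulative infiltration F = 294 mm.


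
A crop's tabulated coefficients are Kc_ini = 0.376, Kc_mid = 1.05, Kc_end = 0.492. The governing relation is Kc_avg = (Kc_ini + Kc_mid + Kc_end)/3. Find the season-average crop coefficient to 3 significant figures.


Kc_avg = (0.376 + 1.05 + 0.492)/3 = 0.639
Therefore the season-average crop coefficient = 0.639.


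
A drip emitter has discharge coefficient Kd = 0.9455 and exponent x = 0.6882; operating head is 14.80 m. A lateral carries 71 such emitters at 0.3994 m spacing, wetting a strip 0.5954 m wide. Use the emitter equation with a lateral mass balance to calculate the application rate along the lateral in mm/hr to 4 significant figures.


Approach: apply the emitter equation with a lateral mass balance, q = Kd*h^x; Q = n*q; rate = Q/(n*spacing*width).
Step 1 — single emitter flow (q = Kd*h^x):
  q = 0.9455 * 14.80^0.6882 = 6.03998 L/hr
Step 2 — total lateral flow: Q = 71 * 6.03998 = 428.839 L/hr
Step 3 — wetted area: A = 71 * 0.3994 * 0.5954 = 16.8840 m^2
Step 4 — application rate: Q/A = 428.839/16.8840 = 25.40 mm/hr
Therefore the application rate along the lateral = 25.40 mm/hr.


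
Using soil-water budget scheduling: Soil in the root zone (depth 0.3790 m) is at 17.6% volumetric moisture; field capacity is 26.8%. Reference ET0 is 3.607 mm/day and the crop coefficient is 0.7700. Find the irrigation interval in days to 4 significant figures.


Approach: apply soil-water budget scheduling, SMD = (FC-theta)/100*depth*1000; ETc = ET0*Kc; interval = SMD/ETc.
Step 1 — soil moisture deficit:
  SMD = (26.8 - 17.6)/100 * 0.3790 * 1000 = 34.8680 mm
Step 2 — daily crop ET (ETc = ET0*Kc):
  ETc = 3.607 * 0.7700 = 2.77739 mm/day
Step 3 — irrigation interval (SMD/ETc):
  interval = 34.8680 / 2.77739 = 12.55 days
Therefore the irrigation interval = 12.55 days.


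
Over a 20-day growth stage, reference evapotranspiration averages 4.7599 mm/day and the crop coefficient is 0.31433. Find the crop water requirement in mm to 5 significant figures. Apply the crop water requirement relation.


Approach: apply the crop water requirement relation, CWR = ET0 * Kc * days.
CWR = 4.7599 * 0.31433 * 20 = 29.924 mm
Therefore the crop water requirement = 29.924 mm.


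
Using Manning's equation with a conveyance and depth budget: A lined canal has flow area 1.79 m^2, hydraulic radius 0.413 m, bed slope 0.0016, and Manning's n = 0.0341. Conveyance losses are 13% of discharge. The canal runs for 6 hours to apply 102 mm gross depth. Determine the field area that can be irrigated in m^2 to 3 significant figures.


Approach: apply Manning's equation with a conveyance and depth budget, Q = (1/n)*A*R^(2/3)*S^(1/2); Q_field = Q*(1-loss); Area = Q_field*t/(d/1000).
Step 1 — canal discharge (Manning's equation):
  Q = (1/0.0341) * 1.79 * 0.413^(2/3) * 0.0016^(1/2) = 1.1645 m^3/s
Step 2 — delivered flow: Q_field = 1.1645*(1 - 13/100) = 1.0131 m^3/s
Step 3 — volume delivered: V = 1.0131 * 6*3600 = 21883 m^3
Step 4 — area served: A = V / (depth/1000) = 21883 / 0.102 = 215000 m^2
Therefore the field area that can be irrigated = 215000 m^2.


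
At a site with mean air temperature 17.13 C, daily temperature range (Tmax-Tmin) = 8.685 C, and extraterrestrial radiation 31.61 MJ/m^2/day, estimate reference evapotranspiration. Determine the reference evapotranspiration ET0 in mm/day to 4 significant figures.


Approach: apply the Hargreaves-Samani method, ET0 = 0.0023*(Tmean+17.8)*sqrt(Tmax-Tmin)*0.408*Ra.
ET0 = 0.0023*(17.13+17.8)*sqrt(8.685)*0.408*31.61 = 3.053 mm/day
Therefore the reference evapotranspiration ET0 = 3.053 mm/day.


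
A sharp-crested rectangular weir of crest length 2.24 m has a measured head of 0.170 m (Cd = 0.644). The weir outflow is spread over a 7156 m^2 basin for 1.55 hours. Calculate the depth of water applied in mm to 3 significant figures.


Approach: apply the rectangular weir equation with a volume-to-depth conversion, Q = (2/3)*Cd*L*sqrt(2g)*H^1.5; d = Q*t/A * 1000.
Step 1 — weir discharge:
  Q = (2/3)*0.644*2.24*sqrt(2*9.81)*0.170^1.5 = 0.29858 m^3/s
Step 2 — volume: V = 0.29858 * 1.55*3600 = 1666.1 m^3
Step 3 — depth: d = V/A * 1000 = 1666.1/7156 * 1000 = 233 mm
Therefore the depth of water applied = 233 mm.


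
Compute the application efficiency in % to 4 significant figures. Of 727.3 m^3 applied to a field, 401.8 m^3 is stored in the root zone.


Approach: apply the application efficiency ratio, Ea = (stored/applied)*100.
Ea = (401.8/727.3)*100 = 55.25 %
Therefore the application efficiency = 55.25 %.


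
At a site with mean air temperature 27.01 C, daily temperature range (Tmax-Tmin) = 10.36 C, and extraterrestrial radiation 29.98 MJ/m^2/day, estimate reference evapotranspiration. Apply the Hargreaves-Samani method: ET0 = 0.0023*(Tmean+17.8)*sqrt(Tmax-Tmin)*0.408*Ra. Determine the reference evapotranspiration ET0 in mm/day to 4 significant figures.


ET0 = 0.0023*(27.01+17.8)*sqrt(10.36)*0.408*29.98 = 4.058 mm/day
Therefore the reference evapotranspiration ET0 = 4.058 mm/day.


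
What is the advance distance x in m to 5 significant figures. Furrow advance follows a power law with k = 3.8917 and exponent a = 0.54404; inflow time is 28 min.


Approach: apply the power-law advance function, x = k*t^a.
x = 3.8917 * 28^0.54404 = 23.848 m
Therefore the advance distance x = 23.848 m.


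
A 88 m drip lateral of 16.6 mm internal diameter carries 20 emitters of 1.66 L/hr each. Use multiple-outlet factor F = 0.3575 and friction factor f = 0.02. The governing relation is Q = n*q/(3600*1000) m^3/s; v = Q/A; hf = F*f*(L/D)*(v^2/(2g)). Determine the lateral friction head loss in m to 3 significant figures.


Q = 20*1.66/(3600*1000) = 9.2222e-06 m^3/s
A = pi*(16.6e-3/2)^2 = 2.1642e-04 m^2, so v = Q/A = 0.042612 m/s
hf = 0.3575*0.02*(88/0.0166)*(0.042612^2/(2*9.81)) = 0.00351 m
Therefore the lateral friction head loss = 0.00351 m.


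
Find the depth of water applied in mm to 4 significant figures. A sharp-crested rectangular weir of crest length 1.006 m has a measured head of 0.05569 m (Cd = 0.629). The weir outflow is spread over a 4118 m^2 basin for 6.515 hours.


Approach: apply the rectangular weir equation with a volume-to-depth conversion, Q = (2/3)*Cd*L*sqrt(2g)*H^1.5; d = Q*t/A * 1000.
Step 1 — weir discharge:
  Q = (2/3)*0.629*1.006*sqrt(2*9.81)*0.05569^1.5 = 0.0245569 m^3/s
Step 2 — volume: V = 0.0245569 * 6.515*3600 = 575.956 m^3
Step 3 — depth: d = V/A * 1000 = 575.956/4118 * 1000 = 139.9 mm
Therefore the depth of water applied = 139.9 mm.


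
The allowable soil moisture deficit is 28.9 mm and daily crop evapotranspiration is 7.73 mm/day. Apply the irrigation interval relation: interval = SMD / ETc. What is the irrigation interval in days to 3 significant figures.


interval = 28.9 / 7.73 = 3.74 days
Therefore the irrigation interval = 3.74 days.


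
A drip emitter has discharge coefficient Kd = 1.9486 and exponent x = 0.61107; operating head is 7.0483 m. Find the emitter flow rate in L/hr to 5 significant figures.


Approach: apply the emitter characteristic equation, q = Kd * h^x.
q = 1.9486 * 7.0483^0.61107 = 6.4263 L/hr
Therefore the emitter flow rate = 6.4263 L/hr.


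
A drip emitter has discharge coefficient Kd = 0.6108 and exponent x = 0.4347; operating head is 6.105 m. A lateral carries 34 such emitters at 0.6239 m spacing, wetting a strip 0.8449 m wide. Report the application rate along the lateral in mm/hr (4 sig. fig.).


Approach: apply the emitter equation with a lateral mass balance, q = Kd*h^x; Q = n*q; rate = Q/(n*spacing*width).
Step 1 — single emitter flow (q = Kd*h^x):
  q = 0.6108 * 6.105^0.4347 = 1.34102 L/hr
Step 2 — total lateral flow: Q = 34 * 1.34102 = 45.5948 L/hr
Step 3 — wetted area: A = 34 * 0.6239 * 0.8449 = 17.9225 m^2
Step 4 — application rate: Q/A = 45.5948/17.9225 = 2.544 mm/hr
Therefore the application rate along the lateral = 2.544 mm/hr.


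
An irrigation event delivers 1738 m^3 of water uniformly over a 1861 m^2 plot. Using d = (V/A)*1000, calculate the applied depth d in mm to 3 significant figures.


d = (1738 / 1861) * 1000 = 934 mm
Therefore the applied depth d = 934 mm.


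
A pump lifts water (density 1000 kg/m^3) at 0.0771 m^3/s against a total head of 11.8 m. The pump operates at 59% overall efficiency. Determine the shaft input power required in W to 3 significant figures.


Approach: apply hydraulic power then efficiency conversion, P = rho*g*Q*H; P_in = P/eta.
Step 1 — hydraulic power (P = rho*g*Q*H):
  P = 1000 * 9.81 * 0.0771 * 11.8 = 8924.9 W
Step 2 — input power: P_in = P/eta = 8924.9 / 0.59 = 15100 W
Therefore the shaft input power required = 15100 W.


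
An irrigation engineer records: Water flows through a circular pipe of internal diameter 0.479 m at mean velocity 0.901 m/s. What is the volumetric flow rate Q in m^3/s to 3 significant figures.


Approach: apply the continuity equation for pipe flow, Q = A * v with A = pi*(D/2)^2.
A = pi*(0.479/2)^2 = 0.18020 m^2
Q = 0.18020 * 0.901 = 0.162 m^3/s
Therefore the volumetric flow rate Q = 0.162 m^3/s.


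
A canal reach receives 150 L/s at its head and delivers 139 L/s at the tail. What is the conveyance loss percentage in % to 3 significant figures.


Approach: apply the conveyance loss ratio, loss% = ((Q_head - Q_tail)/Q_head)*100.
loss = ((150 - 139)/150)*100 = 7.33 %
Therefore the conveyance loss percentage = 7.33 %.


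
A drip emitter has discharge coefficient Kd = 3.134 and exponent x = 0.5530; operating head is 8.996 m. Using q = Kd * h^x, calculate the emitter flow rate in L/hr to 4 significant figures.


q = 3.134 * 8.996^0.5530 = 10.56 L/hr
Therefore the emitter flow rate = 10.56 L/hr.


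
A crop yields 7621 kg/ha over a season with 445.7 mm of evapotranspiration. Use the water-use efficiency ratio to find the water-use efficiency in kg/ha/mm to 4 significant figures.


Approach: apply the water-use efficiency ratio, WUE = yield/ET.
WUE = 7621 / 445.7 = 17.10 kg/ha/mm
Therefore the water-use efficiency = 17.10 kg/ha/mm.


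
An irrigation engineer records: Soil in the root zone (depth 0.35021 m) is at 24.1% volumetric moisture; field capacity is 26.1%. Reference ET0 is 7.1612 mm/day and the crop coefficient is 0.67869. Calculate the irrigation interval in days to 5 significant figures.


Approach: apply soil-water budget scheduling, SMD = (FC-theta)/100*depth*1000; ETc = ET0*Kc; interval = SMD/ETc.
Step 1 — soil moisture deficit:
  SMD = (26.1 - 24.1)/100 * 0.35021 * 1000 = 7.004200 mm
Step 2 — daily crop ET (ETc = ET0*Kc):
  ETc = 7.1612 * 0.67869 = 4.860235 mm/day
Step 3 — irrigation interval (SMD/ETc):
  interval = 7.004200 / 4.860235 = 1.4411 days
Therefore the irrigation interval = 1.4411 days.


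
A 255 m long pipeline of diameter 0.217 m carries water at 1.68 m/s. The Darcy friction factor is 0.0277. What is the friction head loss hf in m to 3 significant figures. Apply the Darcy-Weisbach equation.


Approach: apply the Darcy-Weisbach equation, hf = f*(L/D)*(v^2/(2g)).
hf = 0.0277 * (255/0.217) * (1.68^2 / (2*9.81))
hf = 4.68 m
Therefore the friction head loss hf = 4.68 m.


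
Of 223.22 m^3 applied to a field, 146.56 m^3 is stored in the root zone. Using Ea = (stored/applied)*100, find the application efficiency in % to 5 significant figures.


Ea = (146.56/223.22)*100 = 65.657 %
Therefore the application efficiency = 65.657 %.


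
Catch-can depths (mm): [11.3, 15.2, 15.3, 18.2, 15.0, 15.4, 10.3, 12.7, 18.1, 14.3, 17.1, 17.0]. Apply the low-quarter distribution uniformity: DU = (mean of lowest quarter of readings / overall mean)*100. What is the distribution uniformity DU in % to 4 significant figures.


sorted lowest 3 of 12: [10.3, 11.3, 12.7] -> mean = 11.4333 mm
overall mean = 14.9917 mm
DU = (11.4333/14.9917)*100 = 76.26 %
Therefore the distribution uniformity DU = 76.26 %.


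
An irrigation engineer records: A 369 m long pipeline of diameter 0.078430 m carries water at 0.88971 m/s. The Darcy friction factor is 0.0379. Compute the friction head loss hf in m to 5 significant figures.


Approach: apply the Darcy-Weisbach equation, hf = f*(L/D)*(v^2/(2g)).
hf = 0.0379 * (369/0.078430) * (0.88971^2 / (2*9.81))
hf = 7.1942 m
Therefore the friction head loss hf = 7.1942 m.


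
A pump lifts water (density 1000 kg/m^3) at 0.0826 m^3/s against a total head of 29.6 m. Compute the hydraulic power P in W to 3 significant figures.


Approach: apply the hydraulic power relation, P = rho*g*Q*H.
P = 1000 * 9.81 * 0.0826 * 29.6 = 24000 W
Therefore the hydraulic power P = 24000 W.


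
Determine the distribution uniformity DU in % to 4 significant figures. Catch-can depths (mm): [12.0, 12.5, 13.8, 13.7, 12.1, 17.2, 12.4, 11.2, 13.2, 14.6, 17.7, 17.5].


Approach: apply the low-quarter distribution uniformity, DU = (mean of lowest quarter of readings / overall mean)*100.
sorted lowest 3 of 12: [11.2, 12.0, 12.1] -> mean = 11.7667 mm
overall mean = 13.9917 mm
DU = (11.7667/13.9917)*100 = 84.10 %
Therefore the distribution uniformity DU = 84.10 %.


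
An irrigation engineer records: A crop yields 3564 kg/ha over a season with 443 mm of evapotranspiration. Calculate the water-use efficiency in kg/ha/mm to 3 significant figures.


Approach: apply the water-use efficiency ratio, WUE = yield/ET.
WUE = 3564 / 443 = 8.05 kg/ha/mm
Therefore the water-use efficiency = 8.05 kg/ha/mm.


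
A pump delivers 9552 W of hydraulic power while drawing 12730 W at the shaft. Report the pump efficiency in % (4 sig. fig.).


Approach: apply the efficiency ratio, eta = (P_out/P_in)*100.
eta = (9552 / 12730) * 100 = 75.04 %
Therefore the pump efficiency = 75.04 %.


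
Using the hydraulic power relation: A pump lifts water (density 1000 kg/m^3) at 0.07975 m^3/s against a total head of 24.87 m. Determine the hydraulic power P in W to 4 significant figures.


Approach: apply the hydraulic power relation, P = rho*g*Q*H.
P = 1000 * 9.81 * 0.07975 * 24.87 = 19460 W
Therefore the hydraulic power P = 19460 W.


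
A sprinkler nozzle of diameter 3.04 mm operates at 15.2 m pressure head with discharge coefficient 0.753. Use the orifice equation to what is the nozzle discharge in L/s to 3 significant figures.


Approach: apply the orifice equation, Q = Cd*A*sqrt(2*g*h), A = pi*(d/2)^2.
A = pi*(3.04e-3/2)^2 = 7.2583e-06 m^2
Q = 0.753 * 7.2583e-06 * sqrt(2*9.81*15.2) * 1000 = 0.0944 L/s
Therefore the nozzle discharge = 0.0944 L/s.


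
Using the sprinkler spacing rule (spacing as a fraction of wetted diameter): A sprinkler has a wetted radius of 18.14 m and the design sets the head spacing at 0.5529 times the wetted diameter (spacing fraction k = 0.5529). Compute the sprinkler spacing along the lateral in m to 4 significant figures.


Approach: apply the sprinkler spacing rule (spacing as a fraction of wetted diameter), S = k*(2*R).
S = 0.5529 * (2 * 18.14) = 20.06 m
Therefore the sprinkler spacing along the lateral = 20.06 m.


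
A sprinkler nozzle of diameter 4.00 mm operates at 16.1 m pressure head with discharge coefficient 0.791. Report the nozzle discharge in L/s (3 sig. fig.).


Approach: apply the orifice equation, Q = Cd*A*sqrt(2*g*h), A = pi*(d/2)^2.
A = pi*(4.00e-3/2)^2 = 1.2566e-05 m^2
Q = 0.791 * 1.2566e-05 * sqrt(2*9.81*16.1) * 1000 = 0.177 L/s
Therefore the nozzle discharge = 0.177 L/s.


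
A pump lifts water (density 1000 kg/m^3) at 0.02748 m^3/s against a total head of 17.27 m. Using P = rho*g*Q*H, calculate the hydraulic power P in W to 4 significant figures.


P = 1000 * 9.81 * 0.02748 * 17.27 = 4656 W
Therefore the hydraulic power P = 4656 W.


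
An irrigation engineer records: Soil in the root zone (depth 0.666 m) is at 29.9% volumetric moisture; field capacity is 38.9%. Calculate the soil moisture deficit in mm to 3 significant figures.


Approach: apply the soil moisture deficit relation, SMD = (FC - theta)/100 * depth * 1000.
SMD = (38.9 - 29.9)/100 * 0.666 * 1000 = 59.9 mm
Therefore the soil moisture deficit = 59.9 mm.


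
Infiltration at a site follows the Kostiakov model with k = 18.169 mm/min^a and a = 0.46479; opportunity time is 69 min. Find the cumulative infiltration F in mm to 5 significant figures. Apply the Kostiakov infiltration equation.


Approach: apply the Kostiakov infiltration equation, F = k*t^a.
F = 18.169 * 69^0.46479 = 130.02 mm
Therefore the cumulative infiltration F = 130.02 mm.


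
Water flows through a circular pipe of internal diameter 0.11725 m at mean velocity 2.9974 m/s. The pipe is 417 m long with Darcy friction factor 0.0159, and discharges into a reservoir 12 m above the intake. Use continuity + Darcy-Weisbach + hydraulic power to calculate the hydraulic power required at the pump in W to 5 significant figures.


Approach: apply continuity + Darcy-Weisbach + hydraulic power, Q = A*v; hf = f*(L/D)*(v^2/(2g)); H = static + hf; P = rho*g*Q*H.
Step 1 — flow rate (continuity, Q = A*v):
  A = pi*(0.11725/2)^2 = 0.01079731 m^2
  Q = 0.01079731 * 2.9974 = 0.03236386 m^3/s
Step 2 — friction head loss (Darcy-Weisbach):
  hf = 0.0159 * (417/0.11725) * (2.9974^2 / (2*9.81))
  hf = 25.89469 m
Step 3 — total head: H = 12 + 25.89469 = 37.89469 m
Step 4 — hydraulic power (P = rho*g*Q*H):
  P = 1000 * 9.81 * 0.03236386 * 37.89469 = 12031 W
Therefore the hydraulic power required at the pump = 12031 W.
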